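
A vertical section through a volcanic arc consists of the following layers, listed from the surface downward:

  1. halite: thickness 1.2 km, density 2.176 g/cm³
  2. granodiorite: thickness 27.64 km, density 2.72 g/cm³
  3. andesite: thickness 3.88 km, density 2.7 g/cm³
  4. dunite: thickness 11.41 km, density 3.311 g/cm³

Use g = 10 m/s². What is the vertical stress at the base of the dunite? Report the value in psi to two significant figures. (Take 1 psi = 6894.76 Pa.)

halite: 2176 kg/m³ × 10 m/s² × 1200 m = 2.611×10^7 Pa = 3787 psi
granodiorite: 2720 kg/m³ × 10 m/s² × 27640 m = 7.518×10^8 Pa = 1.090×10^5 psi
andesite: 2700 kg/m³ × 10 m/s² × 3880 m = 1.048×10^8 Pa = 15194 psi
dunite: 3311 kg/m³ × 10 m/s² × 11410 m = 3.778×10^8 Pa = 54793 psi
Total = 3787 + 1.090×10^5 + 15194 + 54793 = 1.8282×10^5 psi

180000 psi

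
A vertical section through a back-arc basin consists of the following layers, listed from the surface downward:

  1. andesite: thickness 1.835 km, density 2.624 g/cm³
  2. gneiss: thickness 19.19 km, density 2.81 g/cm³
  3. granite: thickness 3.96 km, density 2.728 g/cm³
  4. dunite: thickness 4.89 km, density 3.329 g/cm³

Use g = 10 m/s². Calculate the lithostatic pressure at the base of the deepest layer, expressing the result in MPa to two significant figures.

860 MPa

andesite: 2624 kg/m³ × 10 m/s² × 1835 m = 4.815×10^7 Pa = 48.15 MPa
gneiss: 2810 kg/m³ × 10 m/s² × 19190 m = 5.392×10^8 Pa = 539.2 MPa
granite: 2728 kg/m³ × 10 m/s² × 3960 m = 1.080×10^8 Pa = 108.0 MPa
dunite: 3329 kg/m³ × 10 m/s² × 4890 m = 1.628×10^8 Pa = 162.8 MPa
Total = 48.15 + 539.2 + 108.0 + 162.8 = 858.21 MPa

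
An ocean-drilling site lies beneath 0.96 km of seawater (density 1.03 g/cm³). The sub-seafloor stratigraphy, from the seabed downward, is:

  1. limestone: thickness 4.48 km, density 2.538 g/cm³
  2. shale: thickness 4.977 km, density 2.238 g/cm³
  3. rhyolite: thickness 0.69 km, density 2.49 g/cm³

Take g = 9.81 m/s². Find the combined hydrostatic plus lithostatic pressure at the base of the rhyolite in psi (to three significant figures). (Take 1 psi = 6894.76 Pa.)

seawater: 1030 kg/m³ × 9.81 m/s² × 960 m = 9.700×10^6 Pa = 1407 psi
limestone: 2538 kg/m³ × 9.81 m/s² × 4480 m = 1.115×10^8 Pa = 16178 psi
shale: 2238 kg/m³ × 9.81 m/s² × 4977 m = 1.093×10^8 Pa = 15848 psi
rhyolite: 2490 kg/m³ × 9.81 m/s² × 690 m = 1.685×10^7 Pa = 2445 psi
Total = 1407 + 16178 + 15848 + 2445 = 35877 psi

35900 psi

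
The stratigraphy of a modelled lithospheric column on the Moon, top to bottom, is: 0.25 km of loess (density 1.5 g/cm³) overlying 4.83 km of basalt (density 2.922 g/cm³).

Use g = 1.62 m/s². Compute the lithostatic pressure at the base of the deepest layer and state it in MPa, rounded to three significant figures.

23.5 MPa

loess: 1500 kg/m³ × 1.62 m/s² × 250 m = 6.075×10^5 Pa = 0.6075 MPa
basalt: 2922 kg/m³ × 1.62 m/s² × 4830 m = 2.286×10^7 Pa = 22.86 MPa
Total = 0.6075 + 22.86 = 23.471 MPa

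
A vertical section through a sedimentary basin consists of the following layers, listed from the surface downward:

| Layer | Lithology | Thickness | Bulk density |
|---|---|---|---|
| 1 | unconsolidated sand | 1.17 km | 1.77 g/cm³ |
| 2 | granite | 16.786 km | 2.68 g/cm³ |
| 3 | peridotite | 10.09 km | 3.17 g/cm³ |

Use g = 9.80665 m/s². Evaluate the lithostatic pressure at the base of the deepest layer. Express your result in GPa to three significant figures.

unconsolidated sand: 1770 kg/m³ × 9.80665 m/s² × 1170 m = 2.031×10^7 Pa = 0.02031 GPa
granite: 2680 kg/m³ × 9.80665 m/s² × 16786 m = 4.412×10^8 Pa = 0.4412 GPa
peridotite: 3170 kg/m³ × 9.80665 m/s² × 10090 m = 3.137×10^8 Pa = 0.3137 GPa
Total = 0.02031 + 0.4412 + 0.3137 = 0.77514 GPa

0.775 GPa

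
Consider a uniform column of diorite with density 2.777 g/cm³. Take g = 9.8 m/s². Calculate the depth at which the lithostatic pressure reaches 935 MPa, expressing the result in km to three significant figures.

34.4 km

h = P/(ρg) = 935 MPa / (2777 kg/m³ × 9.8 m/s²) = 9.350×10^8 Pa / 27215 Pa/m = 34357 m
= 34.357 km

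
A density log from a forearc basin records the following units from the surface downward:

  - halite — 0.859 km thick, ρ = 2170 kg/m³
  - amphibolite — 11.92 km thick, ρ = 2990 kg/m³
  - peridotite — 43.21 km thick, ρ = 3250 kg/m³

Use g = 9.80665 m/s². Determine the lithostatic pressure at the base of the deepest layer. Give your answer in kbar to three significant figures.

17.4 kbar

halite: 2170 kg/m³ × 9.80665 m/s² × 859 m = 1.828×10^7 Pa = 0.1828 kbar
amphibolite: 2990 kg/m³ × 9.80665 m/s² × 11920 m = 3.495×10^8 Pa = 3.495 kbar
peridotite: 3250 kg/m³ × 9.80665 m/s² × 43210 m = 1.377×10^9 Pa = 13.77 kbar
Total = 0.1828 + 3.495 + 13.77 = 17.450 kbar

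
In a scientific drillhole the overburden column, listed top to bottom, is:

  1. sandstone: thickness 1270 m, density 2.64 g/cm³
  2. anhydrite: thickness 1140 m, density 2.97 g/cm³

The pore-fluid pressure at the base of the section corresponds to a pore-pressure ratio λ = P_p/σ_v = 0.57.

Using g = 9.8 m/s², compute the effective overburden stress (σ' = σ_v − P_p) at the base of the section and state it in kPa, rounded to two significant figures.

Overburden (lithostatic) stress σ_v:
sandstone: 2640 kg/m³ × 9.8 m/s² × 1270 m = 3.286×10^7 Pa = 32.86 MPa
anhydrite: 2970 kg/m³ × 9.8 m/s² × 1140 m = 3.318×10^7 Pa = 33.18 MPa
Total = 32.86 + 33.18 = 66.038 MPa
Pore pressure P_p = λ·σ_v = 0.57 × 66.04 MPa = 37.64 MPa
Effective stress σ' = σ_v − P_p = 66.04 − 37.64 = 28.396 MPa = 28396 kPa

28000 kPa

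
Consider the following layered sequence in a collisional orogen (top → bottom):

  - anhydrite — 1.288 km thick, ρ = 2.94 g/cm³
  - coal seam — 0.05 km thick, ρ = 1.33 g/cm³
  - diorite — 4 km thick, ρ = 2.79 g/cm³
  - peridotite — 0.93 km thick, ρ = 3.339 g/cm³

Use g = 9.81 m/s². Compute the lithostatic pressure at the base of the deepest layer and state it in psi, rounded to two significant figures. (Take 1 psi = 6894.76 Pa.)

26000 psi

anhydrite: 2940 kg/m³ × 9.81 m/s² × 1288 m = 3.715×10^7 Pa = 5388 psi
coal seam: 1330 kg/m³ × 9.81 m/s² × 50 m = 6.524×10^5 Pa = 94.62 psi
diorite: 2790 kg/m³ × 9.81 m/s² × 4000 m = 1.095×10^8 Pa = 15879 psi
peridotite: 3339 kg/m³ × 9.81 m/s² × 930 m = 3.046×10^7 Pa = 4418 psi
Total = 5388 + 94.62 + 15879 + 4418 = 25779 psi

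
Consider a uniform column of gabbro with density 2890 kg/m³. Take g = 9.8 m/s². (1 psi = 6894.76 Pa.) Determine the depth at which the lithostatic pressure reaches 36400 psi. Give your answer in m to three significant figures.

h = P/(ρg) = 36400 psi / (2890 kg/m³ × 9.8 m/s²) = 2.510×10^8 Pa / 28322 Pa/m = 8861.3 m

8860 m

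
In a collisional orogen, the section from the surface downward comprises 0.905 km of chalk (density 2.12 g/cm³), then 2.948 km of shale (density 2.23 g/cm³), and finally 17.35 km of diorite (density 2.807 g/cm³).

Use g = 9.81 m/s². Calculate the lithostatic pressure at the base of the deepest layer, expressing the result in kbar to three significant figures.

5.61 kbar

chalk: 2120 kg/m³ × 9.81 m/s² × 905 m = 1.882×10^7 Pa = 0.1882 kbar
shale: 2230 kg/m³ × 9.81 m/s² × 2948 m = 6.449×10^7 Pa = 0.6449 kbar
diorite: 2807 kg/m³ × 9.81 m/s² × 17350 m = 4.778×10^8 Pa = 4.778 kbar
Total = 0.1882 + 0.6449 + 4.778 = 5.6107 kbar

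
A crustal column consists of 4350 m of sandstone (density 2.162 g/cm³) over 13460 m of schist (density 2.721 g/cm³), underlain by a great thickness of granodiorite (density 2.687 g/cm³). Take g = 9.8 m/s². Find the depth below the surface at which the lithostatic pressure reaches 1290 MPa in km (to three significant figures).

49.7 km

Pressure at base of upper layers: 2162×9.8×4350 + 2721×9.8×13460 = 4.511×10^8 Pa = 451.1 MPa
Remaining pressure to be supplied by granodiorite: 1.290×10^9 − 4.511×10^8 = 8.389×10^8 Pa
Additional depth in granodiorite = 8.389×10^8 Pa / (2687 kg/m³ × 9.8 m/s²) = 31858 m
Total depth = 17810 m + 31858 m = 49668 m
= 49.668 km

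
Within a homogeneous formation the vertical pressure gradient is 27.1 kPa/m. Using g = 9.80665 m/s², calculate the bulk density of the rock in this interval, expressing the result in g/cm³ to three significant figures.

2.76 g/cm³

ρ = (dP/dz)/g = 27.1 kPa/m / 9.80665 m/s² = 27100 Pa/m / 9.80665 m/s² = 2763.4 kg/m³
= 2.763 g/cm³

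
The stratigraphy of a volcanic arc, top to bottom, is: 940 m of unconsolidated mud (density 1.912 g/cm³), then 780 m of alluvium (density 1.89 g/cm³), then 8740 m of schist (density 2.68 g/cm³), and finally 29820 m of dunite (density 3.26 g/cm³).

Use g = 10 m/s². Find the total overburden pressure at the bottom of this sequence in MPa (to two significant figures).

unconsolidated mud: 1912 kg/m³ × 10 m/s² × 940 m = 1.797×10^7 Pa = 17.97 MPa
alluvium: 1890 kg/m³ × 10 m/s² × 780 m = 1.474×10^7 Pa = 14.74 MPa
schist: 2680 kg/m³ × 10 m/s² × 8740 m = 2.342×10^8 Pa = 234.2 MPa
dunite: 3260 kg/m³ × 10 m/s² × 29820 m = 9.721×10^8 Pa = 972.1 MPa
Total = 17.97 + 14.74 + 234.2 + 972.1 = 1239.1 MPa

1200 MPa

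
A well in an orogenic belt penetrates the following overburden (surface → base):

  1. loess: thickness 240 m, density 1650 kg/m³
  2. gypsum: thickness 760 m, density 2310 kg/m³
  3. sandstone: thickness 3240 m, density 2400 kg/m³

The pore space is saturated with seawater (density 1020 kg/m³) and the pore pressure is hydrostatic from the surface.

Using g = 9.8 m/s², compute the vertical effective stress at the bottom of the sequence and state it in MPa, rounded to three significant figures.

Overburden (lithostatic) stress σ_v:
loess: 1650 kg/m³ × 9.8 m/s² × 240 m = 3.881×10^6 Pa = 3.881 MPa
gypsum: 2310 kg/m³ × 9.8 m/s² × 760 m = 1.720×10^7 Pa = 17.20 MPa
sandstone: 2400 kg/m³ × 9.8 m/s² × 3240 m = 7.620×10^7 Pa = 76.20 MPa
Total = 3.881 + 17.20 + 76.20 = 97.290 MPa
Pore pressure P_p = 1020 kg/m³ × 9.8 m/s² × 4240 m = 4.238×10^7 Pa = 42.38 MPa
Effective stress σ' = σ_v − P_p = 97.29 − 42.38 = 54.907 MPa

54.9 MPa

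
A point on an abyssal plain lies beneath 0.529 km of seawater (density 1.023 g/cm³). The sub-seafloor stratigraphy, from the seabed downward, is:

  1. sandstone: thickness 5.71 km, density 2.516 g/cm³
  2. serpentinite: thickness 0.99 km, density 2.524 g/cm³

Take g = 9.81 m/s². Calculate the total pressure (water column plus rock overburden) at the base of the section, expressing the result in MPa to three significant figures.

seawater: 1023 kg/m³ × 9.81 m/s² × 529 m = 5.309×10^6 Pa = 5.309 MPa
sandstone: 2516 kg/m³ × 9.81 m/s² × 5710 m = 1.409×10^8 Pa = 140.9 MPa
serpentinite: 2524 kg/m³ × 9.81 m/s² × 990 m = 2.451×10^7 Pa = 24.51 MPa
Total = 5.309 + 140.9 + 24.51 = 170.76 MPa

171 MPa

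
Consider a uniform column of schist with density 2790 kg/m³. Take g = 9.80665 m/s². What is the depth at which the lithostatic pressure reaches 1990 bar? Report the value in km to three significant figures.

7.27 km

h = P/(ρg) = 1990 bar / (2790 kg/m³ × 9.80665 m/s²) = 1.990×10^8 Pa / 27361 Pa/m = 7273.2 m
= 7.2732 km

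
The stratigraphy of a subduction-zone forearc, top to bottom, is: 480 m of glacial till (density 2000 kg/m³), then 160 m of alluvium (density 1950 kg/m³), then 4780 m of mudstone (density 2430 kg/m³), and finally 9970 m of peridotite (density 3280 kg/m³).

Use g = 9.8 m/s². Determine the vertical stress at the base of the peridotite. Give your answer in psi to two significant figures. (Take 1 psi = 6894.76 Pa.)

65000 psi

glacial till: 2000 kg/m³ × 9.8 m/s² × 480 m = 9.408×10^6 Pa = 1365 psi
alluvium: 1950 kg/m³ × 9.8 m/s² × 160 m = 3.058×10^6 Pa = 443.5 psi
mudstone: 2430 kg/m³ × 9.8 m/s² × 4780 m = 1.138×10^8 Pa = 16510 psi
peridotite: 3280 kg/m³ × 9.8 m/s² × 9970 m = 3.205×10^8 Pa = 46481 psi
Total = 1365 + 443.5 + 16510 + 46481 = 64799 psi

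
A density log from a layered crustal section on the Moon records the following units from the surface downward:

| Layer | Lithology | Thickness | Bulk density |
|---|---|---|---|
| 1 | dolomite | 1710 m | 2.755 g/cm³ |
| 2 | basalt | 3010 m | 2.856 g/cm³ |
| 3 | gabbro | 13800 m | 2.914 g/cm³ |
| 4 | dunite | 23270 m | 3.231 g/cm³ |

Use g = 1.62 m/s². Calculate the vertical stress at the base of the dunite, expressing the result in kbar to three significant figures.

dolomite: 2755 kg/m³ × 1.62 m/s² × 1710 m = 7.632×10^6 Pa = 0.07632 kbar
basalt: 2856 kg/m³ × 1.62 m/s² × 3010 m = 1.393×10^7 Pa = 0.1393 kbar
gabbro: 2914 kg/m³ × 1.62 m/s² × 13800 m = 6.515×10^7 Pa = 0.6515 kbar
dunite: 3231 kg/m³ × 1.62 m/s² × 23270 m = 1.218×10^8 Pa = 1.218 kbar
Total = 0.07632 + 0.1393 + 0.6515 + 1.218 = 2.0850 kbar

2.09 kbar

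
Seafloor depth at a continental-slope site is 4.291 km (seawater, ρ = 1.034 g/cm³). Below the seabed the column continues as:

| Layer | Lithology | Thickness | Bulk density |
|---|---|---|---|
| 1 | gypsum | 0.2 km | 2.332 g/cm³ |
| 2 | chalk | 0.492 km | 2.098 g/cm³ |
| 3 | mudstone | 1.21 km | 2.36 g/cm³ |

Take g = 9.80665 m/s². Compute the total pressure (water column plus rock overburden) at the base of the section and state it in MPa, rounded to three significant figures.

seawater: 1034 kg/m³ × 9.80665 m/s² × 4291 m = 4.351×10^7 Pa = 43.51 MPa
gypsum: 2332 kg/m³ × 9.80665 m/s² × 200 m = 4.574×10^6 Pa = 4.574 MPa
chalk: 2098 kg/m³ × 9.80665 m/s² × 492 m = 1.012×10^7 Pa = 10.12 MPa
mudstone: 2360 kg/m³ × 9.80665 m/s² × 1210 m = 2.800×10^7 Pa = 28.00 MPa
Total = 43.51 + 4.574 + 10.12 + 28.00 = 86.211 MPa

86.2 MPa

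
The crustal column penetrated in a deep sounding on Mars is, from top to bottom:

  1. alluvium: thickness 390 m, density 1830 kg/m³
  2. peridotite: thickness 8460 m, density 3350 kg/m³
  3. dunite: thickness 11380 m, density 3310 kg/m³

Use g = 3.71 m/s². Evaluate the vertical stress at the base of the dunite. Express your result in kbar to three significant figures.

2.48 kbar

alluvium: 1830 kg/m³ × 3.71 m/s² × 390 m = 2.648×10^6 Pa = 0.02648 kbar
peridotite: 3350 kg/m³ × 3.71 m/s² × 8460 m = 1.051×10^8 Pa = 1.051 kbar
dunite: 3310 kg/m³ × 3.71 m/s² × 11380 m = 1.397×10^8 Pa = 1.397 kbar
Total = 0.02648 + 1.051 + 1.397 = 2.4754 kbar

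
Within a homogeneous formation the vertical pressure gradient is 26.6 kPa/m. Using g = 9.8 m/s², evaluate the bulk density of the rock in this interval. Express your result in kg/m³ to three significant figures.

2710 kg/m³

ρ = (dP/dz)/g = 26.6 kPa/m / 9.8 m/s² = 26600 Pa/m / 9.8 m/s² = 2714.3 kg/m³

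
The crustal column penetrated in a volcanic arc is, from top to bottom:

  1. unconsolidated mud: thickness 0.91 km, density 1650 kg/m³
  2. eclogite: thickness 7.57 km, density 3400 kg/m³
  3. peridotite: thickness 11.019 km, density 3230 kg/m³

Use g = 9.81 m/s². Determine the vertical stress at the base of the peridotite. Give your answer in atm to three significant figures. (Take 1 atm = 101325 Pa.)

6080 atm

unconsolidated mud: 1650 kg/m³ × 9.81 m/s² × 910 m = 1.473×10^7 Pa = 145.4 atm
eclogite: 3400 kg/m³ × 9.81 m/s² × 7570 m = 2.525×10^8 Pa = 2492 atm
peridotite: 3230 kg/m³ × 9.81 m/s² × 11019 m = 3.492×10^8 Pa = 3446 atm
Total = 145.4 + 2492 + 3446 = 6083.1 atm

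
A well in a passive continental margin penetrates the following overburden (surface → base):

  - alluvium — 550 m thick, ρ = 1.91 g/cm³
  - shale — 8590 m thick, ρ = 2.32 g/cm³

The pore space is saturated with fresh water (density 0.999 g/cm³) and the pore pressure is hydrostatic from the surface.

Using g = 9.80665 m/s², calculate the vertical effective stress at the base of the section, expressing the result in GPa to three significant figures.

0.116 GPa

Overburden (lithostatic) stress σ_v:
alluvium: 1910 kg/m³ × 9.80665 m/s² × 550 m = 1.030×10^7 Pa = 10.30 MPa
shale: 2320 kg/m³ × 9.80665 m/s² × 8590 m = 1.954×10^8 Pa = 195.4 MPa
Total = 10.30 + 195.4 = 205.74 MPa
Pore pressure P_p = 999 kg/m³ × 9.80665 m/s² × 9140 m = 8.954×10^7 Pa = 89.54 MPa
Effective stress σ' = σ_v − P_p = 205.7 − 89.54 = 116.19 MPa = 0.11619 GPa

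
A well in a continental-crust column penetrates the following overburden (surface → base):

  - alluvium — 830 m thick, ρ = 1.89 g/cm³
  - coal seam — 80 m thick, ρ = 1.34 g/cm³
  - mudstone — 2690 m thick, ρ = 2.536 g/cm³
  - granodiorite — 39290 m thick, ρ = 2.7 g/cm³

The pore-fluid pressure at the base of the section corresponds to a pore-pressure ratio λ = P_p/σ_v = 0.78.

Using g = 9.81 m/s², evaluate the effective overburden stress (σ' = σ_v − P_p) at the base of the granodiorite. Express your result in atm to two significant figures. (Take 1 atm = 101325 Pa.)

2400 atm

Overburden (lithostatic) stress σ_v:
alluvium: 1890 kg/m³ × 9.81 m/s² × 830 m = 1.539×10^7 Pa = 15.39 MPa
coal seam: 1340 kg/m³ × 9.81 m/s² × 80 m = 1.052×10^6 Pa = 1.052 MPa
mudstone: 2536 kg/m³ × 9.81 m/s² × 2690 m = 6.692×10^7 Pa = 66.92 MPa
granodiorite: 2700 kg/m³ × 9.81 m/s² × 39290 m = 1.041×10^9 Pa = 1041 MPa
Total = 15.39 + 1.052 + 66.92 + 1041 = 1124.0 MPa
Pore pressure P_p = λ·σ_v = 0.78 × 1124 MPa = 876.7 MPa
Effective stress σ' = σ_v − P_p = 1124 − 876.7 = 247.29 MPa = 2440.5 atm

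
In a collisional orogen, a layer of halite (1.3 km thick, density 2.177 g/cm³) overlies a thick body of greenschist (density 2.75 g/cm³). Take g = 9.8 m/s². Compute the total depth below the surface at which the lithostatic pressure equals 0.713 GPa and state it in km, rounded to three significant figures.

26.7 km

Pressure at base of upper layers: 2177×9.8×1300 = 2.773×10^7 Pa = 0.02773 GPa
Remaining pressure to be supplied by greenschist: 7.130×10^8 − 2.773×10^7 = 6.853×10^8 Pa
Additional depth in greenschist = 6.853×10^8 Pa / (2750 kg/m³ × 9.8 m/s²) = 25427 m
Total depth = 1300 m + 25427 m = 26727 m
= 26.727 km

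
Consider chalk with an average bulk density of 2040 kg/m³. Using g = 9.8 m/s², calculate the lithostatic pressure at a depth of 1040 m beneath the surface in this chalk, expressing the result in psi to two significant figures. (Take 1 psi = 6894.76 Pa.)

chalk: 2040 kg/m³ × 9.8 m/s² × 1040 m = 2.079×10^7 Pa = 3016 psi

3000 psi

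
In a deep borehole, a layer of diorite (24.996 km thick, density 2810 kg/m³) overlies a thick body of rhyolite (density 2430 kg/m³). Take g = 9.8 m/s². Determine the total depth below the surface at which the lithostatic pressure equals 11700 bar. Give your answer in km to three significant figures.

45.2 km

Pressure at base of upper layers: 2810×9.8×24996 = 6.883×10^8 Pa = 6883 bar
Remaining pressure to be supplied by rhyolite: 1.170×10^9 − 6.883×10^8 = 4.817×10^8 Pa
Additional depth in rhyolite = 4.817×10^8 Pa / (2430 kg/m³ × 9.8 m/s²) = 20226 m
Total depth = 24996 m + 20226 m = 45222 m
= 45.222 km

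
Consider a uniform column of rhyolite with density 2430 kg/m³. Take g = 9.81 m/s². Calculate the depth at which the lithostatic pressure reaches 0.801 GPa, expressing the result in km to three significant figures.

33.6 km

h = P/(ρg) = 0.801 GPa / (2430 kg/m³ × 9.81 m/s²) = 8.010×10^8 Pa / 23838 Pa/m = 33601 m
= 33.601 km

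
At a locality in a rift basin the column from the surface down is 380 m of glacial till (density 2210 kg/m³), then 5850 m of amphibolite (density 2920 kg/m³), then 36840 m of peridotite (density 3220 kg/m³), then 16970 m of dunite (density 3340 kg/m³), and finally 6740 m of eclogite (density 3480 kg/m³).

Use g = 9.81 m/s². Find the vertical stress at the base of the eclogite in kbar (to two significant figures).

glacial till: 2210 kg/m³ × 9.81 m/s² × 380 m = 8.238×10^6 Pa = 0.08238 kbar
amphibolite: 2920 kg/m³ × 9.81 m/s² × 5850 m = 1.676×10^8 Pa = 1.676 kbar
peridotite: 3220 kg/m³ × 9.81 m/s² × 36840 m = 1.164×10^9 Pa = 11.64 kbar
dunite: 3340 kg/m³ × 9.81 m/s² × 16970 m = 5.560×10^8 Pa = 5.560 kbar
eclogite: 3480 kg/m³ × 9.81 m/s² × 6740 m = 2.301×10^8 Pa = 2.301 kbar
Total = 0.08238 + 1.676 + 11.64 + 5.560 + 2.301 = 21.256 kbar

21 kbar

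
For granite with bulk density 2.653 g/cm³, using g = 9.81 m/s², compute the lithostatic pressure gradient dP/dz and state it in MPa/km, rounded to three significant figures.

dP/dz = ρg = 2653 kg/m³ × 9.81 m/s² = 26026 Pa/m
= 26026 Pa/m × (1 MPa/km / 1000.0 Pa/m) = 26.026 MPa/km

26.0 MPa/km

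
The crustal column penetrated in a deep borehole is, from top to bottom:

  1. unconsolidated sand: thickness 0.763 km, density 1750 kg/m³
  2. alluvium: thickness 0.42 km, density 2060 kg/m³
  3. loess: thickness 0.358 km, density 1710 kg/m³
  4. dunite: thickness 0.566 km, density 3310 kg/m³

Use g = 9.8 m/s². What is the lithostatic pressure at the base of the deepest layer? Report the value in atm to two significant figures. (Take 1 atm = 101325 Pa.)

unconsolidated sand: 1750 kg/m³ × 9.8 m/s² × 763 m = 1.309×10^7 Pa = 129.1 atm
alluvium: 2060 kg/m³ × 9.8 m/s² × 420 m = 8.479×10^6 Pa = 83.68 atm
loess: 1710 kg/m³ × 9.8 m/s² × 358 m = 5.999×10^6 Pa = 59.21 atm
dunite: 3310 kg/m³ × 9.8 m/s² × 566 m = 1.836×10^7 Pa = 181.2 atm
Total = 129.1 + 83.68 + 59.21 + 181.2 = 453.23 atm

450 atm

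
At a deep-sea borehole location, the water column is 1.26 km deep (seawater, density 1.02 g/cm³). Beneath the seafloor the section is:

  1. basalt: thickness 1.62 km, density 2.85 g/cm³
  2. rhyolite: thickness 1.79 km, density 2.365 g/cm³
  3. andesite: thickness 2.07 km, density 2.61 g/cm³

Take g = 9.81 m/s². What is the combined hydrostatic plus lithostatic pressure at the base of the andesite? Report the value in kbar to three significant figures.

1.52 kbar

seawater: 1020 kg/m³ × 9.81 m/s² × 1260 m = 1.261×10^7 Pa = 0.1261 kbar
basalt: 2850 kg/m³ × 9.81 m/s² × 1620 m = 4.529×10^7 Pa = 0.4529 kbar
rhyolite: 2365 kg/m³ × 9.81 m/s² × 1790 m = 4.153×10^7 Pa = 0.4153 kbar
andesite: 2610 kg/m³ × 9.81 m/s² × 2070 m = 5.300×10^7 Pa = 0.5300 kbar
Total = 0.1261 + 0.4529 + 0.4153 + 0.5300 = 1.5243 kbar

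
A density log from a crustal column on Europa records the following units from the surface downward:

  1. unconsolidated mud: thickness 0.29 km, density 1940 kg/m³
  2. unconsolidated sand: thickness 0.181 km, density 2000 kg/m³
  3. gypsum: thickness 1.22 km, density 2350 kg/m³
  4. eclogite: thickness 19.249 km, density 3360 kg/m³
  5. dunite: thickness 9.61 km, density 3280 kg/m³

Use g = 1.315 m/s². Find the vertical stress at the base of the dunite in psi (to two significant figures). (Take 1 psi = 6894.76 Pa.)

unconsolidated mud: 1940 kg/m³ × 1.315 m/s² × 290 m = 7.398×10^5 Pa = 107.3 psi
unconsolidated sand: 2000 kg/m³ × 1.315 m/s² × 181 m = 4.760×10^5 Pa = 69.04 psi
gypsum: 2350 kg/m³ × 1.315 m/s² × 1220 m = 3.770×10^6 Pa = 546.8 psi
eclogite: 3360 kg/m³ × 1.315 m/s² × 19249 m = 8.505×10^7 Pa = 12335 psi
dunite: 3280 kg/m³ × 1.315 m/s² × 9610 m = 4.145×10^7 Pa = 6012 psi
Total = 107.3 + 69.04 + 546.8 + 12335 + 6012 = 19070 psi

19000 psi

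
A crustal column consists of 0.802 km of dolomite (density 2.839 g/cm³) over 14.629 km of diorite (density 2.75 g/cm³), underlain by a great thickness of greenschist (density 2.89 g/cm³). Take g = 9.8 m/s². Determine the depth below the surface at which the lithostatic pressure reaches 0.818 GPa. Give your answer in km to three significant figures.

Pressure at base of upper layers: 2839×9.8×802 + 2750×9.8×14629 = 4.166×10^8 Pa = 0.4166 GPa
Remaining pressure to be supplied by greenschist: 8.180×10^8 − 4.166×10^8 = 4.014×10^8 Pa
Additional depth in greenschist = 4.014×10^8 Pa / (2890 kg/m³ × 9.8 m/s²) = 14174 m
Total depth = 15431 m + 14174 m = 29605 m
= 29.605 km

29.6 km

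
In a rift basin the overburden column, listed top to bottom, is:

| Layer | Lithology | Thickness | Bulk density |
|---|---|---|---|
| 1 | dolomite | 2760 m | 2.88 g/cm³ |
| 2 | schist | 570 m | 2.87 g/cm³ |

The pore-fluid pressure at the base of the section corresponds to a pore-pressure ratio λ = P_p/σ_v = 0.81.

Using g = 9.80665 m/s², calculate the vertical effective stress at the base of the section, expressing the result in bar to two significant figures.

180 bar

Overburden (lithostatic) stress σ_v:
dolomite: 2880 kg/m³ × 9.80665 m/s² × 2760 m = 7.795×10^7 Pa = 77.95 MPa
schist: 2870 kg/m³ × 9.80665 m/s² × 570 m = 1.604×10^7 Pa = 16.04 MPa
Total = 77.95 + 16.04 = 93.994 MPa
Pore pressure P_p = λ·σ_v = 0.81 × 93.99 MPa = 76.13 MPa
Effective stress σ' = σ_v − P_p = 93.99 − 76.13 = 17.859 MPa = 178.59 bar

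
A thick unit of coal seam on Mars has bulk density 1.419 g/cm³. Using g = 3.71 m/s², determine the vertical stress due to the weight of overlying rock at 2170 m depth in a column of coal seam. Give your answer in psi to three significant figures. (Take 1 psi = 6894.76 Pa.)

1660 psi

coal seam: 1419 kg/m³ × 3.71 m/s² × 2170 m = 1.142×10^7 Pa = 1657 psi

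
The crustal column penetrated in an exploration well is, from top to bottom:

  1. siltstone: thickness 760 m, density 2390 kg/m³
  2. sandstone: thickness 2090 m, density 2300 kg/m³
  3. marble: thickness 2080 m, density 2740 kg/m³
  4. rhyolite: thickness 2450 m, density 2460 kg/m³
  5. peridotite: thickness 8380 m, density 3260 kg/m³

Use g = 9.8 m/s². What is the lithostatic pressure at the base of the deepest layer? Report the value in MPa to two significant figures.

siltstone: 2390 kg/m³ × 9.8 m/s² × 760 m = 1.780×10^7 Pa = 17.80 MPa
sandstone: 2300 kg/m³ × 9.8 m/s² × 2090 m = 4.711×10^7 Pa = 47.11 MPa
marble: 2740 kg/m³ × 9.8 m/s² × 2080 m = 5.585×10^7 Pa = 55.85 MPa
rhyolite: 2460 kg/m³ × 9.8 m/s² × 2450 m = 5.906×10^7 Pa = 59.06 MPa
peridotite: 3260 kg/m³ × 9.8 m/s² × 8380 m = 2.677×10^8 Pa = 267.7 MPa
Total = 17.80 + 47.11 + 55.85 + 59.06 + 267.7 = 447.55 MPa

450 MPa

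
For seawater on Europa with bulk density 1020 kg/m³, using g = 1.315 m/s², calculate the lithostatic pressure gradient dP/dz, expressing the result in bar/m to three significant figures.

0.0134 bar/m

dP/dz = ρg = 1020 kg/m³ × 1.315 m/s² = 1341.3 Pa/m
= 1341.3 Pa/m × (1 bar/m / 1.0000×10^5 Pa/m) = 0.013413 bar/m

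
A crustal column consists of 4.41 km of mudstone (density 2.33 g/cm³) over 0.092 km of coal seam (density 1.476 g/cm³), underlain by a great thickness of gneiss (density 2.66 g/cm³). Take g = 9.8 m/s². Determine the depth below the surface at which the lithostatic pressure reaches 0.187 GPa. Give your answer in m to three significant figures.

Pressure at base of upper layers: 2330×9.8×4410 + 1476×9.8×92 = 1.020×10^8 Pa = 0.1020 GPa
Remaining pressure to be supplied by gneiss: 1.870×10^8 − 1.020×10^8 = 8.497×10^7 Pa
Additional depth in gneiss = 8.497×10^7 Pa / (2660 kg/m³ × 9.8 m/s²) = 3259.6 m
Total depth = 4502 m + 3259.6 m = 7761.6 m

7760 m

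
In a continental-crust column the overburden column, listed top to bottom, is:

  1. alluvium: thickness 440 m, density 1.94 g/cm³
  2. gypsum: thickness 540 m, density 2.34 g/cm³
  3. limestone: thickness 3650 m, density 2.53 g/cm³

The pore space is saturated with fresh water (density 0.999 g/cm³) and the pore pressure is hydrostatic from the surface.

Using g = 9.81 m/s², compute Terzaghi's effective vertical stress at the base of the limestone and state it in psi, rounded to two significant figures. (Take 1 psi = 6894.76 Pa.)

9600 psi

Overburden (lithostatic) stress σ_v:
alluvium: 1940 kg/m³ × 9.81 m/s² × 440 m = 8.374×10^6 Pa = 8.374 MPa
gypsum: 2340 kg/m³ × 9.81 m/s² × 540 m = 1.240×10^7 Pa = 12.40 MPa
limestone: 2530 kg/m³ × 9.81 m/s² × 3650 m = 9.059×10^7 Pa = 90.59 MPa
Total = 8.374 + 12.40 + 90.59 = 111.36 MPa
Pore pressure P_p = 999 kg/m³ × 9.81 m/s² × 4630 m = 4.537×10^7 Pa = 45.37 MPa
Effective stress σ' = σ_v − P_p = 111.4 − 45.37 = 65.985 MPa = 9570.4 psi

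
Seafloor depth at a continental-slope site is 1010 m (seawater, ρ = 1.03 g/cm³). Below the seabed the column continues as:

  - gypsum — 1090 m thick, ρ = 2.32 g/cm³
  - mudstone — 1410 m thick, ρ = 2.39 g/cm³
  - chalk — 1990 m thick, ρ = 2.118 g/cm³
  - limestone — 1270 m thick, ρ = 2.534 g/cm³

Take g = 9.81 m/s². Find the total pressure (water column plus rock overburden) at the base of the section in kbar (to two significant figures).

1.4 kbar

seawater: 1030 kg/m³ × 9.81 m/s² × 1010 m = 1.021×10^7 Pa = 0.1021 kbar
gypsum: 2320 kg/m³ × 9.81 m/s² × 1090 m = 2.481×10^7 Pa = 0.2481 kbar
mudstone: 2390 kg/m³ × 9.81 m/s² × 1410 m = 3.306×10^7 Pa = 0.3306 kbar
chalk: 2118 kg/m³ × 9.81 m/s² × 1990 m = 4.135×10^7 Pa = 0.4135 kbar
limestone: 2534 kg/m³ × 9.81 m/s² × 1270 m = 3.157×10^7 Pa = 0.3157 kbar
Total = 0.1021 + 0.2481 + 0.3306 + 0.4135 + 0.3157 = 1.4099 kbar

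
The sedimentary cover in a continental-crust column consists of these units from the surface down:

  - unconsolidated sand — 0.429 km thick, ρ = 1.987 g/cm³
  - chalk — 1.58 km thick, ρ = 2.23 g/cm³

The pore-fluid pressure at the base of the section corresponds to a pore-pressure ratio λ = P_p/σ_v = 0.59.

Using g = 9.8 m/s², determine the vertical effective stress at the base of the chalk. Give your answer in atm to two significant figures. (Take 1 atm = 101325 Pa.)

170 atm

Overburden (lithostatic) stress σ_v:
unconsolidated sand: 1987 kg/m³ × 9.8 m/s² × 429 m = 8.354×10^6 Pa = 8.354 MPa
chalk: 2230 kg/m³ × 9.8 m/s² × 1580 m = 3.453×10^7 Pa = 34.53 MPa
Total = 8.354 + 34.53 = 42.883 MPa
Pore pressure P_p = λ·σ_v = 0.59 × 42.88 MPa = 25.30 MPa
Effective stress σ' = σ_v − P_p = 42.88 − 25.30 = 17.582 MPa = 173.52 atm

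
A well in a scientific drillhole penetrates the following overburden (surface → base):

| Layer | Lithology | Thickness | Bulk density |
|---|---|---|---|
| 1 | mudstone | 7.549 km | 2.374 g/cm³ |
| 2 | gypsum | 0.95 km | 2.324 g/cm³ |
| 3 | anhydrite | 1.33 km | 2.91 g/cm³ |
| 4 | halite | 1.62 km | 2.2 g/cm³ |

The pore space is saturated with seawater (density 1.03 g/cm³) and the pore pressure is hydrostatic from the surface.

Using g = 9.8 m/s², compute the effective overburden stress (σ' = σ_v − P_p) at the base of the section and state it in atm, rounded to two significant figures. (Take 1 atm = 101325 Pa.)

Overburden (lithostatic) stress σ_v:
mudstone: 2374 kg/m³ × 9.8 m/s² × 7549 m = 1.756×10^8 Pa = 175.6 MPa
gypsum: 2324 kg/m³ × 9.8 m/s² × 950 m = 2.164×10^7 Pa = 21.64 MPa
anhydrite: 2910 kg/m³ × 9.8 m/s² × 1330 m = 3.793×10^7 Pa = 37.93 MPa
halite: 2200 kg/m³ × 9.8 m/s² × 1620 m = 3.493×10^7 Pa = 34.93 MPa
Total = 175.6 + 21.64 + 37.93 + 34.93 = 270.12 MPa
Pore pressure P_p = 1030 kg/m³ × 9.8 m/s² × 11449 m = 1.156×10^8 Pa = 115.6 MPa
Effective stress σ' = σ_v − P_p = 270.1 − 115.6 = 154.56 MPa = 1525.3 atm

1500 atm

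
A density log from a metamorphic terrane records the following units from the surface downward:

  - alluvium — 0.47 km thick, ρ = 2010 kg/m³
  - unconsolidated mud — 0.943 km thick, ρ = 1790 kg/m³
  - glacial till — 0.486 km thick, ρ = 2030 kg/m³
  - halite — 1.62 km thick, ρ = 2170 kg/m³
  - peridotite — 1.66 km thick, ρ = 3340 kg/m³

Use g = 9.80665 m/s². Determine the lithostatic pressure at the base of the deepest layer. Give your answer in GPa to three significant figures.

alluvium: 2010 kg/m³ × 9.80665 m/s² × 470 m = 9.264×10^6 Pa = 9.264×10^-3 GPa
unconsolidated mud: 1790 kg/m³ × 9.80665 m/s² × 943 m = 1.655×10^7 Pa = 0.01655 GPa
glacial till: 2030 kg/m³ × 9.80665 m/s² × 486 m = 9.675×10^6 Pa = 9.675×10^-3 GPa
halite: 2170 kg/m³ × 9.80665 m/s² × 1620 m = 3.447×10^7 Pa = 0.03447 GPa
peridotite: 3340 kg/m³ × 9.80665 m/s² × 1660 m = 5.437×10^7 Pa = 0.05437 GPa
Total = 9.264×10^-3 + 0.01655 + 9.675×10^-3 + 0.03447 + 0.05437 = 0.12434 GPa

0.124 GPa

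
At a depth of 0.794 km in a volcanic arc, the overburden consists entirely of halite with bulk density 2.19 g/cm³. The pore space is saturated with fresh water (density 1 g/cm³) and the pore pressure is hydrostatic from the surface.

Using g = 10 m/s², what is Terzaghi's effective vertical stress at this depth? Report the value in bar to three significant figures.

Overburden (lithostatic) stress σ_v:
halite: 2190 kg/m³ × 10 m/s² × 794 m = 1.739×10^7 Pa = 17.39 MPa
Pore pressure P_p = 1000 kg/m³ × 10 m/s² × 794 m = 7.940×10^6 Pa = 7.940 MPa
Effective stress σ' = σ_v − P_p = 17.39 − 7.940 = 9.4486 MPa = 94.486 bar

94.5 bar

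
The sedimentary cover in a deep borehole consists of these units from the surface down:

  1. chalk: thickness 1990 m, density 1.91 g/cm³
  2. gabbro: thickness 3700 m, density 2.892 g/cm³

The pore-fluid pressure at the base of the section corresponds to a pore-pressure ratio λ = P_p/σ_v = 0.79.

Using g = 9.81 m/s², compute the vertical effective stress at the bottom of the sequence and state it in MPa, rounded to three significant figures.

29.9 MPa

Overburden (lithostatic) stress σ_v:
chalk: 1910 kg/m³ × 9.81 m/s² × 1990 m = 3.729×10^7 Pa = 37.29 MPa
gabbro: 2892 kg/m³ × 9.81 m/s² × 3700 m = 1.050×10^8 Pa = 105.0 MPa
Total = 37.29 + 105.0 = 142.26 MPa
Pore pressure P_p = λ·σ_v = 0.79 × 142.3 MPa = 112.4 MPa
Effective stress σ' = σ_v − P_p = 142.3 − 112.4 = 29.874 MPa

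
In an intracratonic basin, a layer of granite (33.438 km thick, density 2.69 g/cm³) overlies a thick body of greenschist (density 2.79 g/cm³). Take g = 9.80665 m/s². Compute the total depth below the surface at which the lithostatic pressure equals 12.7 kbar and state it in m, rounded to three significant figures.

Pressure at base of upper layers: 2690×9.80665×33438 = 8.821×10^8 Pa = 8.821 kbar
Remaining pressure to be supplied by greenschist: 1.270×10^9 − 8.821×10^8 = 3.879×10^8 Pa
Additional depth in greenschist = 3.879×10^8 Pa / (2790 kg/m³ × 9.80665 m/s²) = 14178 m
Total depth = 33438 m + 14178 m = 47616 m

47600 m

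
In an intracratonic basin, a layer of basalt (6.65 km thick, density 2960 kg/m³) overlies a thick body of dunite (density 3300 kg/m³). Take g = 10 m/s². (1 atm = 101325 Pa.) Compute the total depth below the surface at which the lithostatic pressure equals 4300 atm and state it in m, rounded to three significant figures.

Pressure at base of upper layers: 2960×10×6650 = 1.968×10^8 Pa = 1943 atm
Remaining pressure to be supplied by dunite: 4.357×10^8 − 1.968×10^8 = 2.389×10^8 Pa
Additional depth in dunite = 2.389×10^8 Pa / (3300 kg/m³ × 10 m/s²) = 7238.1 m
Total depth = 6650 m + 7238.1 m = 13888 m

13900 m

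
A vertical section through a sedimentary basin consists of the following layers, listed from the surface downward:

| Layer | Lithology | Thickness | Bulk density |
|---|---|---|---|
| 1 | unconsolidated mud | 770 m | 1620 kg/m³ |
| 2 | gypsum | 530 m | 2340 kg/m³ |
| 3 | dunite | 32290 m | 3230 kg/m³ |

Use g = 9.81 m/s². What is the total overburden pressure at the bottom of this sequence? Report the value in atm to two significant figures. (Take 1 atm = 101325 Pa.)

10000 atm

unconsolidated mud: 1620 kg/m³ × 9.81 m/s² × 770 m = 1.224×10^7 Pa = 120.8 atm
gypsum: 2340 kg/m³ × 9.81 m/s² × 530 m = 1.217×10^7 Pa = 120.1 atm
dunite: 3230 kg/m³ × 9.81 m/s² × 32290 m = 1.023×10^9 Pa = 10098 atm
Total = 120.8 + 120.1 + 10098 = 10339 atm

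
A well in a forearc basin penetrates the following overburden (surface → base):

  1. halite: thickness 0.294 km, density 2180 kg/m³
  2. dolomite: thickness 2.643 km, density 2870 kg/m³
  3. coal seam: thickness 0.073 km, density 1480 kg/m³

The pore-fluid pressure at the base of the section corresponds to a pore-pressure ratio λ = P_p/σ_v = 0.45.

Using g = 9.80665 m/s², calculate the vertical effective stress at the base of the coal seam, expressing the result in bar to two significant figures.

Overburden (lithostatic) stress σ_v:
halite: 2180 kg/m³ × 9.80665 m/s² × 294 m = 6.285×10^6 Pa = 6.285 MPa
dolomite: 2870 kg/m³ × 9.80665 m/s² × 2643 m = 7.439×10^7 Pa = 74.39 MPa
coal seam: 1480 kg/m³ × 9.80665 m/s² × 73 m = 1.060×10^6 Pa = 1.060 MPa
Total = 6.285 + 74.39 + 1.060 = 81.732 MPa
Pore pressure P_p = λ·σ_v = 0.45 × 81.73 MPa = 36.78 MPa
Effective stress σ' = σ_v − P_p = 81.73 − 36.78 = 44.953 MPa = 449.53 bar

450 bar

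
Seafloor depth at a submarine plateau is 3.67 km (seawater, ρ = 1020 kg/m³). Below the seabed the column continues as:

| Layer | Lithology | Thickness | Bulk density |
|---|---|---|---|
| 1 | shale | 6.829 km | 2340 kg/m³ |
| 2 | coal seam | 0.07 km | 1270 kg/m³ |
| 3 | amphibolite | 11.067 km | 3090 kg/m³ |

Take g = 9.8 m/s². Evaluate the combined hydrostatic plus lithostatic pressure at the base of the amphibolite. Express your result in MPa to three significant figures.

seawater: 1020 kg/m³ × 9.8 m/s² × 3670 m = 3.669×10^7 Pa = 36.69 MPa
shale: 2340 kg/m³ × 9.8 m/s² × 6829 m = 1.566×10^8 Pa = 156.6 MPa
coal seam: 1270 kg/m³ × 9.8 m/s² × 70 m = 8.712×10^5 Pa = 0.8712 MPa
amphibolite: 3090 kg/m³ × 9.8 m/s² × 11067 m = 3.351×10^8 Pa = 335.1 MPa
Total = 36.69 + 156.6 + 0.8712 + 335.1 = 529.29 MPa

529 MPa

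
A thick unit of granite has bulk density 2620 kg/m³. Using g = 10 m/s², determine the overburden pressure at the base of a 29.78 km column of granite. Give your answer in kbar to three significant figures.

7.80 kbar

granite: 2620 kg/m³ × 10 m/s² × 29780 m = 7.802×10^8 Pa = 7.802 kbar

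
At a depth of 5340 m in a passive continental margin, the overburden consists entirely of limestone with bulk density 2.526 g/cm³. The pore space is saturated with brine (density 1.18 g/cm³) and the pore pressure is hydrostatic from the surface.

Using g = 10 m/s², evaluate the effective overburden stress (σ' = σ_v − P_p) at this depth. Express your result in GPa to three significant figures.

Overburden (lithostatic) stress σ_v:
limestone: 2526 kg/m³ × 10 m/s² × 5340 m = 1.349×10^8 Pa = 134.9 MPa
Pore pressure P_p = 1180 kg/m³ × 10 m/s² × 5340 m = 6.301×10^7 Pa = 63.01 MPa
Effective stress σ' = σ_v − P_p = 134.9 − 63.01 = 71.876 MPa = 0.071876 GPa

0.0719 GPa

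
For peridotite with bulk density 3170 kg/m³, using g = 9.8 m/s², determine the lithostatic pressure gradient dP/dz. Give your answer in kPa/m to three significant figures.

31.1 kPa/m

dP/dz = ρg = 3170 kg/m³ × 9.8 m/s² = 31066 Pa/m
= 31066 Pa/m × (1 kPa/m / 1000.0 Pa/m) = 31.066 kPa/m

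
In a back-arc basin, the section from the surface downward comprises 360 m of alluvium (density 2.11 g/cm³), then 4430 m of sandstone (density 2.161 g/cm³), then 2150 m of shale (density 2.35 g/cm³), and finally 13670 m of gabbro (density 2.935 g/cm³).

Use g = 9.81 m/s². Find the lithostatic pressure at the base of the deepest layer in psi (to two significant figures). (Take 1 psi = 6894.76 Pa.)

alluvium: 2110 kg/m³ × 9.81 m/s² × 360 m = 7.452×10^6 Pa = 1081 psi
sandstone: 2161 kg/m³ × 9.81 m/s² × 4430 m = 9.391×10^7 Pa = 13621 psi
shale: 2350 kg/m³ × 9.81 m/s² × 2150 m = 4.957×10^7 Pa = 7189 psi
gabbro: 2935 kg/m³ × 9.81 m/s² × 13670 m = 3.936×10^8 Pa = 57086 psi
Total = 1081 + 13621 + 7189 + 57086 = 78976 psi

79000 psi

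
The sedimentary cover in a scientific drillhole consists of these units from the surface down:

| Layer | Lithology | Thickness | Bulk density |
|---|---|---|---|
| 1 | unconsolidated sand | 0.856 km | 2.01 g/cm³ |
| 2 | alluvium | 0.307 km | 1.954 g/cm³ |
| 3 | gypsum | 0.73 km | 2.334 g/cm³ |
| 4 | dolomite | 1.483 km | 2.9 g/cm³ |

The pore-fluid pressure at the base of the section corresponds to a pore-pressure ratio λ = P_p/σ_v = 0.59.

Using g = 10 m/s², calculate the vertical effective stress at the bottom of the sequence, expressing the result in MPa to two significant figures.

34 MPa

Overburden (lithostatic) stress σ_v:
unconsolidated sand: 2010 kg/m³ × 10 m/s² × 856 m = 1.721×10^7 Pa = 17.21 MPa
alluvium: 1954 kg/m³ × 10 m/s² × 307 m = 5.999×10^6 Pa = 5.999 MPa
gypsum: 2334 kg/m³ × 10 m/s² × 730 m = 1.704×10^7 Pa = 17.04 MPa
dolomite: 2900 kg/m³ × 10 m/s² × 1483 m = 4.301×10^7 Pa = 43.01 MPa
Total = 17.21 + 5.999 + 17.04 + 43.01 = 83.250 MPa
Pore pressure P_p = λ·σ_v = 0.59 × 83.25 MPa = 49.12 MPa
Effective stress σ' = σ_v − P_p = 83.25 − 49.12 = 34.132 MPa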